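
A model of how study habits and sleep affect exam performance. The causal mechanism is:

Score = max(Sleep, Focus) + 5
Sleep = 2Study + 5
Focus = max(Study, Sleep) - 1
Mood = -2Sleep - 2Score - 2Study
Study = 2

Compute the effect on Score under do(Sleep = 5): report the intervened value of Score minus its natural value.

-4

Under do(Sleep=5), the mechanism Sleep = 2Study + 5 is discarded; Sleep is fixed at 5.
Focus = max(Study, Sleep) - 1  [with Study=2, Sleep=5]  = 4
Score = max(Sleep, Focus) + 5  [with Sleep=5, Focus=4]  = 10
Without intervention: Sleep = 2Study + 5  [with Study=2]  = 9; Focus = max(Study, Sleep) - 1  [with Study=2, Sleep=9]  = 8; Score = max(Sleep, Focus) + 5  [with Sleep=9, Focus=8]  = 14.
Change = 10 − 14 = -4.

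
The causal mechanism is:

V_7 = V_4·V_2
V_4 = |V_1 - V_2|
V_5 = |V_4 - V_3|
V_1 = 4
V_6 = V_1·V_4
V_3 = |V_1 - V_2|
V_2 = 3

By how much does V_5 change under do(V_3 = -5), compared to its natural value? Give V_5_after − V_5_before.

6

do(V_3=-5) replaces the equation V_3 = |V_1 - V_2| with the constant V_3 = -5.
V_4 = |V_1 - V_2|  [with V_1=4, V_2=3]  = 1
V_5 = |V_4 - V_3|  [with V_4=1, V_3=-5]  = 6
Without intervention: V_3 = |V_1 - V_2|  [with V_1=4, V_2=3]  = 1; V_4 = |V_1 - V_2|  [with V_1=4, V_2=3]  = 1; V_5 = |V_4 - V_3|  [with V_4=1, V_3=1]  = 0.
Change = 6 − 0 = 6.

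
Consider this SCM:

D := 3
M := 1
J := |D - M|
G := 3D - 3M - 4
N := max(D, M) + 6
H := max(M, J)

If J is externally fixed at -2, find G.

The intervention breaks the incoming arrows to J: J := |D - M| no longer applies, and J = -2.
G is not downstream of the intervention, so its value is determined by the original equations.
G = 3D - 3M - 4  [with D=3, M=1]  = 2

2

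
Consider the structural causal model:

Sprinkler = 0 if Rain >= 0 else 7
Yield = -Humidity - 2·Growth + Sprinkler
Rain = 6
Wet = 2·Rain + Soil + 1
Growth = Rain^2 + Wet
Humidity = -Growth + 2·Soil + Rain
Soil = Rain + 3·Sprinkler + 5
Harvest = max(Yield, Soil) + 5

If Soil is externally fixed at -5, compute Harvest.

The intervention breaks the incoming arrows to Soil: Soil = Rain + 3·Sprinkler + 5 no longer applies, and Soil = -5.
Sprinkler = 0 if Rain >= 0 else 7  [with Rain=6]  = 0
Wet = 2·Rain + Soil + 1  [with Rain=6, Soil=-5]  = 8
Growth = Rain^2 + Wet  [with Rain=6, Wet=8]  = 44
Humidity = -Growth + 2·Soil + Rain  [with Growth=44, Soil=-5, Rain=6]  = -48
Yield = -Humidity - 2·Growth + Sprinkler  [with Humidity=-48, Growth=44, Sprinkler=0]  = -40
Harvest = max(Yield, Soil) + 5  [with Yield=-40, Soil=-5]  = 0

0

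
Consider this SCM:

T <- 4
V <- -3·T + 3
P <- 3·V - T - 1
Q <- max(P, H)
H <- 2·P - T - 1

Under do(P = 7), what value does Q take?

9

do(P=7) replaces the equation P <- 3·V - T - 1 with the constant P = 7.
H = 2·P - T - 1  [with P=7, T=4]  = 9
Q = max(P, H)  [with P=7, H=9]  = 9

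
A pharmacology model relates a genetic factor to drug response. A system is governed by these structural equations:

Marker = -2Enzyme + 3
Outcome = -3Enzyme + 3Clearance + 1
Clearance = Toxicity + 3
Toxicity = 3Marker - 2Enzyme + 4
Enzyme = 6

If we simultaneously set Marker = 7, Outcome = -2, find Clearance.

The joint intervention fixes Marker = 7, Outcome = -2, removing each variable's own equation.
Toxicity = 3Marker - 2Enzyme + 4  [with Marker=7, Enzyme=6]  = 13
Clearance = Toxicity + 3  [with Toxicity=13]  = 16

16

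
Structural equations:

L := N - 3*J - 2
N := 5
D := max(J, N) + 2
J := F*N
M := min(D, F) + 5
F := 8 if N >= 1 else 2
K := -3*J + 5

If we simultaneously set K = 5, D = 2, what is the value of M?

Setting K = 5, D = 2 by intervention discards those variables' equations.
F = 8 if N >= 1 else 2  [with N=5]  = 8
M = min(D, F) + 5  [with D=2, F=8]  = 7

7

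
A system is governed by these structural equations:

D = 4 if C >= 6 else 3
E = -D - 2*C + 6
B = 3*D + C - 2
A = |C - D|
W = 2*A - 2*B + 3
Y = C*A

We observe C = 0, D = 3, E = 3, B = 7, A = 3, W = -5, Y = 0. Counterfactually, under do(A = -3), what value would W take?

-17

The intervention breaks the incoming arrows to A: A = |C - D| no longer applies, and A = -3.
D = 4 if C >= 6 else 3  [with C=0]  = 3
B = 3*D + C - 2  [with D=3, C=0]  = 7
W = 2*A - 2*B + 3  [with A=-3, B=7]  = -17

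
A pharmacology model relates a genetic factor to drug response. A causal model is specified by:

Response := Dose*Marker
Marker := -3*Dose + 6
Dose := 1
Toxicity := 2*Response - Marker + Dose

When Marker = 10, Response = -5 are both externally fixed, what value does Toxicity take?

-19

Setting Marker = 10, Response = -5 by intervention discards those variables' equations.
Toxicity = 2*Response - Marker + Dose  [with Response=-5, Marker=10, Dose=1]  = -19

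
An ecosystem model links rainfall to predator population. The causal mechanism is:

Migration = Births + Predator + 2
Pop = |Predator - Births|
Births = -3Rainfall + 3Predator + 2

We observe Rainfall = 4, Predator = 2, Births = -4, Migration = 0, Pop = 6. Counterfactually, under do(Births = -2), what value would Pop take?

do(Births=-2) replaces the equation Births = -3Rainfall + 3Predator + 2 with the constant Births = -2.
Pop = |Predator - Births|  [with Predator=2, Births=-2]  = 4

4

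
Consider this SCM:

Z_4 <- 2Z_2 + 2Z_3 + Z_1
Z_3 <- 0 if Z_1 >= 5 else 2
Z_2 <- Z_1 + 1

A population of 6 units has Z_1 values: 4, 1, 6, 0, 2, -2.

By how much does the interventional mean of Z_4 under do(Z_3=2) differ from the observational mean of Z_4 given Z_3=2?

2.5

Under do(Z_3=2), Z_3's equation is replaced by Z_3=2 for every unit. Per-unit Z_4: 18, 9, 24, 6, 12, 0. Mean = 11.5.
Observing Z_3=2 restricts to units where Z_3's equation naturally yields 2: Z_1 ∈ {4, 1, 0, 2, -2}. In that subpopulation Z_4 = 18, 9, 6, 12, 0, mean 9.
Difference = 11.5 − 9 = 2.5.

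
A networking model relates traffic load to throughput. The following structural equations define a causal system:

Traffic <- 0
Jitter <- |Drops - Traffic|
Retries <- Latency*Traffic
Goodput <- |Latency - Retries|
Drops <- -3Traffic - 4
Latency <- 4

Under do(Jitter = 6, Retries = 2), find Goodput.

2

Setting Jitter = 6, Retries = 2 by intervention discards those variables' equations.
Goodput = |Latency - Retries|  [with Latency=4, Retries=2]  = 2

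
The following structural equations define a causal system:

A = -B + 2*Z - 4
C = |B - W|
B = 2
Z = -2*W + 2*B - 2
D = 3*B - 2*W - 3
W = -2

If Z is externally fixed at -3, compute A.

Under do(Z=-3), the mechanism Z = -2*W + 2*B - 2 is discarded; Z is fixed at -3.
A = -B + 2*Z - 4  [with B=2, Z=-3]  = -12

-12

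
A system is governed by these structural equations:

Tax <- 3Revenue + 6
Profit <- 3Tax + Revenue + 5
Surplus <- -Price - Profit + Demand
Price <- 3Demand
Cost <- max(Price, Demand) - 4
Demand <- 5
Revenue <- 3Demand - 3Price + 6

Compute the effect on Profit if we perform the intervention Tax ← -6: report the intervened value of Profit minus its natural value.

180

The intervention breaks the incoming arrows to Tax: Tax <- 3Revenue + 6 no longer applies, and Tax = -6.
Price = 3Demand  [with Demand=5]  = 15
Revenue = 3Demand - 3Price + 6  [with Demand=5, Price=15]  = -24
Profit = 3Tax + Revenue + 5  [with Tax=-6, Revenue=-24]  = -37
Without intervention: Price = 3Demand  [with Demand=5]  = 15; Revenue = 3Demand - 3Price + 6  [with Demand=5, Price=15]  = -24; Tax = 3Revenue + 6  [with Revenue=-24]  = -66; Profit = 3Tax + Revenue + 5  [with Tax=-66, Revenue=-24]  = -217.
Change = -37 − (-217) = 180.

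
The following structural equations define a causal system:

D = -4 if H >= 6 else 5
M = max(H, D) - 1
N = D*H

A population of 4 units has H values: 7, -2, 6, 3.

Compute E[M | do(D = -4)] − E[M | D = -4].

-3

The intervention sets D=-4 in all 4 units regardless of H. Recomputing M per unit gives 6, -3, 5, 2; average 2.5.
E[M|D=-4] averages over only the 2 units with D=-4 (H = 7, 6): M = 6, 5, mean 5.5.
Difference = 2.5 − 5.5 = -3.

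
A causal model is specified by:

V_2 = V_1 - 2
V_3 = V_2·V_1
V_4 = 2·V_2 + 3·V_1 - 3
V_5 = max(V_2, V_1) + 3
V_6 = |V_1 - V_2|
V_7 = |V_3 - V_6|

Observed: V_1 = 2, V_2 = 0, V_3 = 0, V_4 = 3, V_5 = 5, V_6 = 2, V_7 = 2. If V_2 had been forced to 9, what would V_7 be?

11

Under do(V_2=9), the mechanism V_2 = V_1 - 2 is discarded; V_2 is fixed at 9.
V_3 = V_2·V_1  [with V_2=9, V_1=2]  = 18
V_6 = |V_1 - V_2|  [with V_1=2, V_2=9]  = 7
V_7 = |V_3 - V_6|  [with V_3=18, V_6=7]  = 11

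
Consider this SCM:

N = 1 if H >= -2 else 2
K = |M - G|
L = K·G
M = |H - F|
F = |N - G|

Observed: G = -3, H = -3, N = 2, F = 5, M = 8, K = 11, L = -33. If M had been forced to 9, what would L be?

-36

Under do(M=9), the mechanism M = |H - F| is discarded; M is fixed at 9.
K = |M - G|  [with M=9, G=-3]  = 12
L = K·G  [with K=12, G=-3]  = -36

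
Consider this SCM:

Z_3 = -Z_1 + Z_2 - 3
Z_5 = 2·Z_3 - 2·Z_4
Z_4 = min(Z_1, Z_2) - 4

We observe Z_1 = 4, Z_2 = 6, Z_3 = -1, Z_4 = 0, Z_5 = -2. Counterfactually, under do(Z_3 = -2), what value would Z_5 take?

-4

do(Z_3=-2) replaces the equation Z_3 = -Z_1 + Z_2 - 3 with the constant Z_3 = -2.
Z_4 = min(Z_1, Z_2) - 4  [with Z_1=4, Z_2=6]  = 0
Z_5 = 2·Z_3 - 2·Z_4  [with Z_3=-2, Z_4=0]  = -4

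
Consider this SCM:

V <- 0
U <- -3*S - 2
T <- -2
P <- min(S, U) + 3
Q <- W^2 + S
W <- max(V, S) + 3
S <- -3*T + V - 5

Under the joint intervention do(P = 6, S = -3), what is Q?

Under do(P = 6, S = -3), each intervened variable's structural equation is replaced by its fixed value.
W = max(V, S) + 3  [with V=0, S=-3]  = 3
Q = W^2 + S  [with W=3, S=-3]  = 6

6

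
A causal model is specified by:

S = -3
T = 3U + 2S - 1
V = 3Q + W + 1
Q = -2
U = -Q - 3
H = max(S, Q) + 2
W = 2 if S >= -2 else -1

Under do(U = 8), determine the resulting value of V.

do(U=8) replaces the equation U = -Q - 3 with the constant U = 8.
Since V is not a descendant of the intervened variable, it is unaffected.
W = 2 if S >= -2 else -1  [with S=-3]  = -1
V = 3Q + W + 1  [with Q=-2, W=-1]  = -6

-6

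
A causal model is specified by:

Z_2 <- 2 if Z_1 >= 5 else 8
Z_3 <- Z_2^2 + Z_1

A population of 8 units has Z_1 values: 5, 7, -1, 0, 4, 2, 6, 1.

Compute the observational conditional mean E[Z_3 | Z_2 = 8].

Conditioning on Z_2=8 selects the 5 unit(s) with Z_1 ∈ {-1, 0, 4, 2, 1}. Their Z_3 values: 63, 64, 68, 66, 65. Mean = 65.2.

65.2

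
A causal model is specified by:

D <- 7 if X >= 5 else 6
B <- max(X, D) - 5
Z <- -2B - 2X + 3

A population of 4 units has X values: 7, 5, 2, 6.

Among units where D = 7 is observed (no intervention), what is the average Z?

Observing D=7 restricts to units where D's equation naturally yields 7: X ∈ {7, 5, 6}. In that subpopulation Z = -15, -11, -13, mean -13.

-13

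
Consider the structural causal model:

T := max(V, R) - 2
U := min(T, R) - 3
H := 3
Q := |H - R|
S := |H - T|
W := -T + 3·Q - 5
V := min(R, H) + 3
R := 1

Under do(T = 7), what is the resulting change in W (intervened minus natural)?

-5

do(T=7) replaces the equation T := max(V, R) - 2 with the constant T = 7.
Q = |H - R|  [with H=3, R=1]  = 2
W = -T + 3·Q - 5  [with T=7, Q=2]  = -6
Without intervention: V = min(R, H) + 3  [with R=1, H=3]  = 4; T = max(V, R) - 2  [with V=4, R=1]  = 2; Q = |H - R|  [with H=3, R=1]  = 2; W = -T + 3·Q - 5  [with T=2, Q=2]  = -1.
Change = -6 − (-1) = -5.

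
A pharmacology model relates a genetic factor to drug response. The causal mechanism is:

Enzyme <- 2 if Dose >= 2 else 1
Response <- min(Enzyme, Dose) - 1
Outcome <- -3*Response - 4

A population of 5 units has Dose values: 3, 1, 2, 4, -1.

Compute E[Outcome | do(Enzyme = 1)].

-2.8

Every unit gets Enzyme=1 under the intervention. Outcome values become -4, -4, -4, -4, 2; E[Outcome|do(Enzyme=1)] = -2.8.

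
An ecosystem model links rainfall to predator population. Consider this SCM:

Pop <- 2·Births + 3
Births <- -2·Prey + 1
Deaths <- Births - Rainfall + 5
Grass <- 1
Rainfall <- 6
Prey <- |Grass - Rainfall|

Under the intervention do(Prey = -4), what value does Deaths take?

do(Prey=-4) replaces the equation Prey <- |Grass - Rainfall| with the constant Prey = -4.
Births = -2·Prey + 1  [with Prey=-4]  = 9
Deaths = Births - Rainfall + 5  [with Births=9, Rainfall=6]  = 8

8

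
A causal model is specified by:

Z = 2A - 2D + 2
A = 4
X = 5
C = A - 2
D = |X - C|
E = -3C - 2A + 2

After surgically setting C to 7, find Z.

6

The intervention breaks the incoming arrows to C: C = A - 2 no longer applies, and C = 7.
D = |X - C|  [with X=5, C=7]  = 2
Z = 2A - 2D + 2  [with A=4, D=2]  = 6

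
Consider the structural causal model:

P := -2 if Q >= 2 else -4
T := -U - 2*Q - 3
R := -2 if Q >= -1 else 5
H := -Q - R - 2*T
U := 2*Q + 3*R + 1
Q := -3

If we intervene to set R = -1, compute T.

Under do(R=-1), the mechanism R := -2 if Q >= -1 else 5 is discarded; R is fixed at -1.
U = 2*Q + 3*R + 1  [with Q=-3, R=-1]  = -8
T = -U - 2*Q - 3  [with U=-8, Q=-3]  = 11

11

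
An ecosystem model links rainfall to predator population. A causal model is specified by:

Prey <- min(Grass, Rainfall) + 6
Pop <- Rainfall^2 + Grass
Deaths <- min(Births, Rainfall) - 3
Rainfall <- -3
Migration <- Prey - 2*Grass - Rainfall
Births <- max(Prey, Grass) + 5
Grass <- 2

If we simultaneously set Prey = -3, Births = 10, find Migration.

Setting Prey = -3, Births = 10 by intervention discards those variables' equations.
Migration = Prey - 2*Grass - Rainfall  [with Prey=-3, Grass=2, Rainfall=-3]  = -4

-4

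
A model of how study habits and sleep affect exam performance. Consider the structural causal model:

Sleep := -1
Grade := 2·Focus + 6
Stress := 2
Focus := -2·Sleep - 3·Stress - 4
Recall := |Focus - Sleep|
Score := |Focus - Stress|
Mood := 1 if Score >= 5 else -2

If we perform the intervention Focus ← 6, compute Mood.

-2

do(Focus=6) replaces the equation Focus := -2·Sleep - 3·Stress - 4 with the constant Focus = 6.
Score = |Focus - Stress|  [with Focus=6, Stress=2]  = 4
Mood = 1 if Score >= 5 else -2  [with Score=4]  = -2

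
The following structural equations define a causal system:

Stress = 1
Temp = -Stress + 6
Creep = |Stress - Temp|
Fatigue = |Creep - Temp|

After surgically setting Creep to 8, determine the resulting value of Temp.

5

Under do(Creep=8), the mechanism Creep = |Stress - Temp| is discarded; Creep is fixed at 8.
Since Temp is not a descendant of the intervened variable, it is unaffected.
Temp = -Stress + 6  [with Stress=1]  = 5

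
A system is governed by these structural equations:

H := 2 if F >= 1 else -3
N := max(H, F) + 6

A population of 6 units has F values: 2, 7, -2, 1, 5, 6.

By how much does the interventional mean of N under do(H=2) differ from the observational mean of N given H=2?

Under do(H=2), H's equation is replaced by H=2 for every unit. Per-unit N: 8, 13, 8, 8, 11, 12. Mean = 10.
E[N|H=2] averages over only the 5 units with H=2 (F = 2, 7, 1, 5, 6): N = 8, 13, 8, 11, 12, mean 10.4.
Difference = 10 − 10.4 = -0.4.

-0.4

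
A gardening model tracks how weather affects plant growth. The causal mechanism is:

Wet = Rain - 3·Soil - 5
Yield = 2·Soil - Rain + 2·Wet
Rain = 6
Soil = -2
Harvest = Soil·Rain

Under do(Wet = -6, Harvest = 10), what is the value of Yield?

The joint intervention fixes Wet = -6, Harvest = 10, removing each variable's own equation.
Yield = 2·Soil - Rain + 2·Wet  [with Soil=-2, Rain=6, Wet=-6]  = -22

-22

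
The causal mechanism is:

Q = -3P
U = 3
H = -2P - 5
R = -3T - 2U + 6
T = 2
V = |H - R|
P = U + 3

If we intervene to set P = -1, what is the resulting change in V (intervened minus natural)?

The intervention breaks the incoming arrows to P: P = U + 3 no longer applies, and P = -1.
R = -3T - 2U + 6  [with T=2, U=3]  = -6
H = -2P - 5  [with P=-1]  = -3
V = |H - R|  [with H=-3, R=-6]  = 3
Without intervention: R = -3T - 2U + 6  [with T=2, U=3]  = -6; P = U + 3  [with U=3]  = 6; H = -2P - 5  [with P=6]  = -17; V = |H - R|  [with H=-17, R=-6]  = 11.
Change = 3 − 11 = -8.

-8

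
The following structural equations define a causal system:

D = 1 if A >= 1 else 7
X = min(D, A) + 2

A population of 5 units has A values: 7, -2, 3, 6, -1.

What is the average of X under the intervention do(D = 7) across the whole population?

4.6

Every unit gets D=7 under the intervention. X values become 9, 0, 5, 8, 1; E[X|do(D=7)] = 4.6.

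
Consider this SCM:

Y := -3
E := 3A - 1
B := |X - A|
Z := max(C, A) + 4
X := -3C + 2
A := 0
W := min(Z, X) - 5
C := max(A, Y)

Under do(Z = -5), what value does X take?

2

The intervention breaks the incoming arrows to Z: Z := max(C, A) + 4 no longer applies, and Z = -5.
Since X is not a descendant of the intervened variable, it is unaffected.
C = max(A, Y)  [with A=0, Y=-3]  = 0
X = -3C + 2  [with C=0]  = 2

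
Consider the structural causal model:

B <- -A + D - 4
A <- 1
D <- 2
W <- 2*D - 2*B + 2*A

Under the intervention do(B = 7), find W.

The intervention breaks the incoming arrows to B: B <- -A + D - 4 no longer applies, and B = 7.
W = 2*D - 2*B + 2*A  [with D=2, B=7, A=1]  = -8

-8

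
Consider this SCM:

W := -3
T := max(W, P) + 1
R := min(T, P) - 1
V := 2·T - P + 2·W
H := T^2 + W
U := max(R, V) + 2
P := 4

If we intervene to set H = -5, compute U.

5

Intervening sets H = -5 and removes its equation (H := T^2 + W).
No directed path runs from H to U, so U keeps its natural value.
T = max(W, P) + 1  [with W=-3, P=4]  = 5
V = 2·T - P + 2·W  [with T=5, P=4, W=-3]  = 0
R = min(T, P) - 1  [with T=5, P=4]  = 3
U = max(R, V) + 2  [with R=3, V=0]  = 5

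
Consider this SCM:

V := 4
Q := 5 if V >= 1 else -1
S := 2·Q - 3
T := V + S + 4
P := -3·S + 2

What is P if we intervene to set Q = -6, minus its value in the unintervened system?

do(Q=-6) replaces the equation Q := 5 if V >= 1 else -1 with the constant Q = -6.
S = 2·Q - 3  [with Q=-6]  = -15
P = -3·S + 2  [with S=-15]  = 47
Without intervention: Q = 5 if V >= 1 else -1  [with V=4]  = 5; S = 2·Q - 3  [with Q=5]  = 7; P = -3·S + 2  [with S=7]  = -19.
Change = 47 − (-19) = 66.

66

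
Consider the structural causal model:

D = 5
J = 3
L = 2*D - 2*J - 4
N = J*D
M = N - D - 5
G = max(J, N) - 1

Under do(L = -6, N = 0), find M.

Setting L = -6, N = 0 by intervention discards those variables' equations.
M = N - D - 5  [with N=0, D=5]  = -10

-10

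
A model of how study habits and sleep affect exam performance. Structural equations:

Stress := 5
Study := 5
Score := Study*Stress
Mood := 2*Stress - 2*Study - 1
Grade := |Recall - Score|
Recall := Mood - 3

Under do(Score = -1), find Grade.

The intervention breaks the incoming arrows to Score: Score := Study*Stress no longer applies, and Score = -1.
Mood = 2*Stress - 2*Study - 1  [with Stress=5, Study=5]  = -1
Recall = Mood - 3  [with Mood=-1]  = -4
Grade = |Recall - Score|  [with Recall=-4, Score=-1]  = 3

3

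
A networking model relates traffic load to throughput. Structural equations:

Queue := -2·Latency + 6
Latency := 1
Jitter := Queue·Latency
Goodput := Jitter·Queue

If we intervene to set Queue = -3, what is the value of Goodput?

Under do(Queue=-3), the mechanism Queue := -2·Latency + 6 is discarded; Queue is fixed at -3.
Jitter = Queue·Latency  [with Queue=-3, Latency=1]  = -3
Goodput = Jitter·Queue  [with Jitter=-3, Queue=-3]  = 9

9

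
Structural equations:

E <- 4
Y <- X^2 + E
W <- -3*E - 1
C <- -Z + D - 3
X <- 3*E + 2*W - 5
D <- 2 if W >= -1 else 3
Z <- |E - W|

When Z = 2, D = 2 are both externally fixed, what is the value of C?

-3

Setting Z = 2, D = 2 by intervention discards those variables' equations.
C = -Z + D - 3  [with Z=2, D=2]  = -3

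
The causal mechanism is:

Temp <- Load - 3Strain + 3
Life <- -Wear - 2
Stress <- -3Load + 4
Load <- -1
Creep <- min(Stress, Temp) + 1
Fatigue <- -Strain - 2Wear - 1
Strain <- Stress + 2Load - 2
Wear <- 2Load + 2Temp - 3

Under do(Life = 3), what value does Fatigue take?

Intervening sets Life = 3 and removes its equation (Life <- -Wear - 2).
Since Fatigue is not a descendant of the intervened variable, it is unaffected.
Stress = -3Load + 4  [with Load=-1]  = 7
Strain = Stress + 2Load - 2  [with Stress=7, Load=-1]  = 3
Temp = Load - 3Strain + 3  [with Load=-1, Strain=3]  = -7
Wear = 2Load + 2Temp - 3  [with Load=-1, Temp=-7]  = -19
Fatigue = -Strain - 2Wear - 1  [with Strain=3, Wear=-19]  = 34

34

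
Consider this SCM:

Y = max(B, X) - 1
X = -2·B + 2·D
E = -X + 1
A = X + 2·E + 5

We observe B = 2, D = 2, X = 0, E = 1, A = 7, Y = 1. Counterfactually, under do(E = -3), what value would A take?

Intervening sets E = -3 and removes its equation (E = -X + 1).
X = -2·B + 2·D  [with B=2, D=2]  = 0
A = X + 2·E + 5  [with X=0, E=-3]  = -1

-1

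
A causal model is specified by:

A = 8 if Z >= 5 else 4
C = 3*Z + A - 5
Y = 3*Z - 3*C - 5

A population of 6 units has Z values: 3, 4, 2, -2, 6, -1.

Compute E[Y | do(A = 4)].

Under do(A=4), A's equation is replaced by A=4 for every unit. Per-unit Y: -20, -26, -14, 10, -38, 4. Mean = -14.

-14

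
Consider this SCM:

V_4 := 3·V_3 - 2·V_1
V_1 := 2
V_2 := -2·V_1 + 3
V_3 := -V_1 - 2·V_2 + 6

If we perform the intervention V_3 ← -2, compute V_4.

-10

The intervention breaks the incoming arrows to V_3: V_3 := -V_1 - 2·V_2 + 6 no longer applies, and V_3 = -2.
V_4 = 3·V_3 - 2·V_1  [with V_3=-2, V_1=2]  = -10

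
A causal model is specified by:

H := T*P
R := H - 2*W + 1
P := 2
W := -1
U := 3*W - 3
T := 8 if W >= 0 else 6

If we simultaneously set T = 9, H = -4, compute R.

Setting T = 9, H = -4 by intervention discards those variables' equations.
R = H - 2*W + 1  [with H=-4, W=-1]  = -1

-1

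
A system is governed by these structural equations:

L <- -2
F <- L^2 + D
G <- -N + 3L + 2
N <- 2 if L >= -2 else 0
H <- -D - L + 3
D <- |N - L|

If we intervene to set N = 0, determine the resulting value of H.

3

Under do(N=0), the mechanism N <- 2 if L >= -2 else 0 is discarded; N is fixed at 0.
D = |N - L|  [with N=0, L=-2]  = 2
H = -D - L + 3  [with D=2, L=-2]  = 3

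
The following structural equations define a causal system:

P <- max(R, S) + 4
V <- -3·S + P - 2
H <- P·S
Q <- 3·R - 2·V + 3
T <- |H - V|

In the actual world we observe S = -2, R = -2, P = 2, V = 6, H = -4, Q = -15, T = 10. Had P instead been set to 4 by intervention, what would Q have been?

-19

The intervention breaks the incoming arrows to P: P <- max(R, S) + 4 no longer applies, and P = 4.
V = -3·S + P - 2  [with S=-2, P=4]  = 8
Q = 3·R - 2·V + 3  [with R=-2, V=8]  = -19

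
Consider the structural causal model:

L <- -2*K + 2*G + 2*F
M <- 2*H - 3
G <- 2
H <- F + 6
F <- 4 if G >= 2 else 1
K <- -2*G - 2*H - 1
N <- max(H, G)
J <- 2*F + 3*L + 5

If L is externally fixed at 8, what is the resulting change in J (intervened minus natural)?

-162

do(L=8) replaces the equation L <- -2*K + 2*G + 2*F with the constant L = 8.
F = 4 if G >= 2 else 1  [with G=2]  = 4
J = 2*F + 3*L + 5  [with F=4, L=8]  = 37
Without intervention: F = 4 if G >= 2 else 1  [with G=2]  = 4; H = F + 6  [with F=4]  = 10; K = -2*G - 2*H - 1  [with G=2, H=10]  = -25; L = -2*K + 2*G + 2*F  [with K=-25, G=2, F=4]  = 62; J = 2*F + 3*L + 5  [with F=4, L=62]  = 199.
Change = 37 − 199 = -162.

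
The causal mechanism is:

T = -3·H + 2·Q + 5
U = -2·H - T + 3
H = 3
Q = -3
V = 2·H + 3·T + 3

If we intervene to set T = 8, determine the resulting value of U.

The intervention breaks the incoming arrows to T: T = -3·H + 2·Q + 5 no longer applies, and T = 8.
U = -2·H - T + 3  [with H=3, T=8]  = -11

-11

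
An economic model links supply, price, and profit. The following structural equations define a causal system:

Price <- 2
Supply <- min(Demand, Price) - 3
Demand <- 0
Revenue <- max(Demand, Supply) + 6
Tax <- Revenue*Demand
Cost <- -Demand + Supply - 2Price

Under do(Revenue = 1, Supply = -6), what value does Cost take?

Under do(Revenue = 1, Supply = -6), each intervened variable's structural equation is replaced by its fixed value.
Cost = -Demand + Supply - 2Price  [with Demand=0, Supply=-6, Price=2]  = -10

-10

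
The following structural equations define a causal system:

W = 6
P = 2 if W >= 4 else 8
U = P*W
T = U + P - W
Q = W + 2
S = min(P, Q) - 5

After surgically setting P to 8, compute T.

50

Under do(P=8), the mechanism P = 2 if W >= 4 else 8 is discarded; P is fixed at 8.
U = P*W  [with P=8, W=6]  = 48
T = U + P - W  [with U=48, P=8, W=6]  = 50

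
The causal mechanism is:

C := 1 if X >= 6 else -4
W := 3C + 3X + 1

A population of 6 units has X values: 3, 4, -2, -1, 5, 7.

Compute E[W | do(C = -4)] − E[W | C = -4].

2.6

Under do(C=-4), C's equation is replaced by C=-4 for every unit. Per-unit W: -2, 1, -17, -14, 4, 10. Mean = -3.
Observing C=-4 restricts to units where C's equation naturally yields -4: X ∈ {3, 4, -2, -1, 5}. In that subpopulation W = -2, 1, -17, -14, 4, mean -5.6.
Difference = -3 − (-5.6) = 2.6.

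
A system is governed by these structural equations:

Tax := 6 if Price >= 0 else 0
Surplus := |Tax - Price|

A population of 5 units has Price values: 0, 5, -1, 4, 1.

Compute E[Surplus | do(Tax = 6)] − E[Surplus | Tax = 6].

0.7

Under do(Tax=6), Tax's equation is replaced by Tax=6 for every unit. Per-unit Surplus: 6, 1, 7, 2, 5. Mean = 4.2.
Observing Tax=6 restricts to units where Tax's equation naturally yields 6: Price ∈ {0, 5, 4, 1}. In that subpopulation Surplus = 6, 1, 2, 5, mean 3.5.
Difference = 4.2 − 3.5 = 0.7.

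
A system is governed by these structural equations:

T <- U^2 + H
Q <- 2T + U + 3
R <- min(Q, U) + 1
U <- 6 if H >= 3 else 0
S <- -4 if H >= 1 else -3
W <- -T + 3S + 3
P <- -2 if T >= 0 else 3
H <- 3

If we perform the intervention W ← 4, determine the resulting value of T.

39

do(W=4) replaces the equation W <- -T + 3S + 3 with the constant W = 4.
No directed path runs from W to T, so T keeps its natural value.
U = 6 if H >= 3 else 0  [with H=3]  = 6
T = U^2 + H  [with U=6, H=3]  = 39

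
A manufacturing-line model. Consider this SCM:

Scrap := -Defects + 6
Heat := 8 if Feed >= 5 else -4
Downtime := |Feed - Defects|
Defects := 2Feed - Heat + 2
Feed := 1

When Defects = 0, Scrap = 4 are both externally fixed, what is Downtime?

1

Setting Defects = 0, Scrap = 4 by intervention discards those variables' equations.
Downtime = |Feed - Defects|  [with Feed=1, Defects=0]  = 1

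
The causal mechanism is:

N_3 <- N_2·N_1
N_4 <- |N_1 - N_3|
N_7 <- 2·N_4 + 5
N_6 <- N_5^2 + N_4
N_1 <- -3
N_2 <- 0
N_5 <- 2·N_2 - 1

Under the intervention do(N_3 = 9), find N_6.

13

The intervention breaks the incoming arrows to N_3: N_3 <- N_2·N_1 no longer applies, and N_3 = 9.
N_4 = |N_1 - N_3|  [with N_1=-3, N_3=9]  = 12
N_5 = 2·N_2 - 1  [with N_2=0]  = -1
N_6 = N_5^2 + N_4  [with N_5=-1, N_4=12]  = 13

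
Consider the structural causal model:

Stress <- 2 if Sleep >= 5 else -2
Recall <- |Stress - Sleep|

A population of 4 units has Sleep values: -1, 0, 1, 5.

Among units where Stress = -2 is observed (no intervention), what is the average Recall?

2

Conditioning on Stress=-2 selects the 3 unit(s) with Sleep ∈ {-1, 0, 1}. Their Recall values: 1, 2, 3. Mean = 2.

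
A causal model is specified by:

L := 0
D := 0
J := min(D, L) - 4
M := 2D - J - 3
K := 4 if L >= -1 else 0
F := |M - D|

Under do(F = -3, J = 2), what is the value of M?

-5

Under do(F = -3, J = 2), each intervened variable's structural equation is replaced by its fixed value.
M = 2D - J - 3  [with D=0, J=2]  = -5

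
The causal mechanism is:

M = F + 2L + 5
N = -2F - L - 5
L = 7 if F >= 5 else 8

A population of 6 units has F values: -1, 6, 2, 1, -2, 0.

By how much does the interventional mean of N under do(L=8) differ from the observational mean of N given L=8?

-2

Under do(L=8), L's equation is replaced by L=8 for every unit. Per-unit N: -11, -25, -17, -15, -9, -13. Mean = -15.
Conditioning on L=8 selects the 5 unit(s) with F ∈ {-1, 2, 1, -2, 0}. Their N values: -11, -17, -15, -9, -13. Mean = -13.
Difference = -15 − (-13) = -2.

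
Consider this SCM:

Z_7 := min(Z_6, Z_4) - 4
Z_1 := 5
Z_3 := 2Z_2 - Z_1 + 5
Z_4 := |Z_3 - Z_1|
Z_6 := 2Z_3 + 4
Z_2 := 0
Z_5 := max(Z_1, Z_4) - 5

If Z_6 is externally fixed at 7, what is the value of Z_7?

Intervening sets Z_6 = 7 and removes its equation (Z_6 := 2Z_3 + 4).
Z_3 = 2Z_2 - Z_1 + 5  [with Z_2=0, Z_1=5]  = 0
Z_4 = |Z_3 - Z_1|  [with Z_3=0, Z_1=5]  = 5
Z_7 = min(Z_6, Z_4) - 4  [with Z_6=7, Z_4=5]  = 1

1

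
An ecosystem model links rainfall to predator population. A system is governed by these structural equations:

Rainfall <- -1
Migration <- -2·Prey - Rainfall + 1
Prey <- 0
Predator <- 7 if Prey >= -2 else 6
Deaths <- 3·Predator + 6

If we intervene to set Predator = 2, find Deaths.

The intervention breaks the incoming arrows to Predator: Predator <- 7 if Prey >= -2 else 6 no longer applies, and Predator = 2.
Deaths = 3·Predator + 6  [with Predator=2]  = 12

12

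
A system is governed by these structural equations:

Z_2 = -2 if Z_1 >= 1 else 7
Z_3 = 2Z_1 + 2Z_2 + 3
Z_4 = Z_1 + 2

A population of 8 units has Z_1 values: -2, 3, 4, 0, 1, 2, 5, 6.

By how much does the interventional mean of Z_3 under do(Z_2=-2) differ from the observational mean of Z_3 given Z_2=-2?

-2.25

Under do(Z_2=-2), Z_2's equation is replaced by Z_2=-2 for every unit. Per-unit Z_3: -5, 5, 7, -1, 1, 3, 9, 11. Mean = 3.75.
E[Z_3|Z_2=-2] averages over only the 6 units with Z_2=-2 (Z_1 = 3, 4, 1, 2, 5, 6): Z_3 = 5, 7, 1, 3, 9, 11, mean 6.
Difference = 3.75 − 6 = -2.25.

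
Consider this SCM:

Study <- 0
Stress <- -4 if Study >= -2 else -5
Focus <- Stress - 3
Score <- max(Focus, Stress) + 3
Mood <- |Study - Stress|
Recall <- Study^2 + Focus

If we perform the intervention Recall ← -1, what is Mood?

4

do(Recall=-1) replaces the equation Recall <- Study^2 + Focus with the constant Recall = -1.
Since Mood is not a descendant of the intervened variable, it is unaffected.
Stress = -4 if Study >= -2 else -5  [with Study=0]  = -4
Mood = |Study - Stress|  [with Study=0, Stress=-4]  = 4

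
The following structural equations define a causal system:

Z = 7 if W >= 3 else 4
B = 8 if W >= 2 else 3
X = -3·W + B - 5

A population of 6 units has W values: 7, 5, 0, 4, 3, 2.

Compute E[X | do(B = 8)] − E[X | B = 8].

2.1

The intervention sets B=8 in all 6 units regardless of W. Recomputing X per unit gives -18, -12, 3, -9, -6, -3; average -7.5.
E[X|B=8] averages over only the 5 units with B=8 (W = 7, 5, 4, 3, 2): X = -18, -12, -9, -6, -3, mean -9.6.
Difference = -7.5 − (-9.6) = 2.1.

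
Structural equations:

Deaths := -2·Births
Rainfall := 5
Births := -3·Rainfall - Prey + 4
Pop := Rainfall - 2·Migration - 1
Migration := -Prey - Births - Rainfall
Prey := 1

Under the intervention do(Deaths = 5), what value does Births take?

-12

Under do(Deaths=5), the mechanism Deaths := -2·Births is discarded; Deaths is fixed at 5.
Since Births is not a descendant of the intervened variable, it is unaffected.
Births = -3·Rainfall - Prey + 4  [with Rainfall=5, Prey=1]  = -12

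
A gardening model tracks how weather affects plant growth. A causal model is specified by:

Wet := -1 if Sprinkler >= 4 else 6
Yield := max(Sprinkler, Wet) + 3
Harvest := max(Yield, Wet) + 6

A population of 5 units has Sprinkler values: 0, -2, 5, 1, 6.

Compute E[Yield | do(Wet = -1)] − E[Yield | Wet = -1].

-3.3

Every unit gets Wet=-1 under the intervention. Yield values become 3, 2, 8, 4, 9; E[Yield|do(Wet=-1)] = 5.2.
E[Yield|Wet=-1] averages over only the 2 units with Wet=-1 (Sprinkler = 5, 6): Yield = 8, 9, mean 8.5.
Difference = 5.2 − 8.5 = -3.3.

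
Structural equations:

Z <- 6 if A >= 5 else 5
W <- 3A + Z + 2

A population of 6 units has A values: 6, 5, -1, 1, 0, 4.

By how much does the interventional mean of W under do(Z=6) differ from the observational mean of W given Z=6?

-9

do(Z=6) breaks Z's dependence on A. With Z=6 fixed, W across the units is 26, 23, 5, 11, 8, 20, mean 15.5.
Conditioning on Z=6 selects the 2 unit(s) with A ∈ {6, 5}. Their W values: 26, 23. Mean = 24.5.
Difference = 15.5 − 24.5 = -9.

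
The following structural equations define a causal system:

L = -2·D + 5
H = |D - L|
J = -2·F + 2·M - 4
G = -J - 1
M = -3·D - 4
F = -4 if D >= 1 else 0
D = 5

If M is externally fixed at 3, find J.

10

do(M=3) replaces the equation M = -3·D - 4 with the constant M = 3.
F = -4 if D >= 1 else 0  [with D=5]  = -4
J = -2·F + 2·M - 4  [with F=-4, M=3]  = 10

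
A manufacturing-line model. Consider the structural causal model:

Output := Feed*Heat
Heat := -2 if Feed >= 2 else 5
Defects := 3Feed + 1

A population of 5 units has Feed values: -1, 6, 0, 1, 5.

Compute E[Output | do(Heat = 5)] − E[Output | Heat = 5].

11

do(Heat=5) breaks Heat's dependence on Feed. With Heat=5 fixed, Output across the units is -5, 30, 0, 5, 25, mean 11.
Conditioning on Heat=5 selects the 3 unit(s) with Feed ∈ {-1, 0, 1}. Their Output values: -5, 0, 5. Mean = 0.
Difference = 11 − 0 = 11.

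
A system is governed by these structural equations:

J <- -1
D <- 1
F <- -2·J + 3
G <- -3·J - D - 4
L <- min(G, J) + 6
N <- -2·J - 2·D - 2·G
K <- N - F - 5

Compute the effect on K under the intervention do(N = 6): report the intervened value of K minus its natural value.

The intervention breaks the incoming arrows to N: N <- -2·J - 2·D - 2·G no longer applies, and N = 6.
F = -2·J + 3  [with J=-1]  = 5
K = N - F - 5  [with N=6, F=5]  = -4
Without intervention: F = -2·J + 3  [with J=-1]  = 5; G = -3·J - D - 4  [with J=-1, D=1]  = -2; N = -2·J - 2·D - 2·G  [with J=-1, D=1, G=-2]  = 4; K = N - F - 5  [with N=4, F=5]  = -6.
Change = -4 − (-6) = 2.

2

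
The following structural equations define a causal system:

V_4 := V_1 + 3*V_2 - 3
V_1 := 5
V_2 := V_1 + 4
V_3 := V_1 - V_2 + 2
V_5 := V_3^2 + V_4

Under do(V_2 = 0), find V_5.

do(V_2=0) replaces the equation V_2 := V_1 + 4 with the constant V_2 = 0.
V_3 = V_1 - V_2 + 2  [with V_1=5, V_2=0]  = 7
V_4 = V_1 + 3*V_2 - 3  [with V_1=5, V_2=0]  = 2
V_5 = V_3^2 + V_4  [with V_3=7, V_4=2]  = 51

51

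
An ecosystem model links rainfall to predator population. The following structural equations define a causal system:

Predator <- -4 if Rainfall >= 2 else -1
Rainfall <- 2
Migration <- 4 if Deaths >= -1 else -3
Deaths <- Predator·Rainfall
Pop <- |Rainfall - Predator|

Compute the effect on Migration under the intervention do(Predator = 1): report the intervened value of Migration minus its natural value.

7

Under do(Predator=1), the mechanism Predator <- -4 if Rainfall >= 2 else -1 is discarded; Predator is fixed at 1.
Deaths = Predator·Rainfall  [with Predator=1, Rainfall=2]  = 2
Migration = 4 if Deaths >= -1 else -3  [with Deaths=2]  = 4
Without intervention: Predator = -4 if Rainfall >= 2 else -1  [with Rainfall=2]  = -4; Deaths = Predator·Rainfall  [with Predator=-4, Rainfall=2]  = -8; Migration = 4 if Deaths >= -1 else -3  [with Deaths=-8]  = -3.
Change = 4 − (-3) = 7.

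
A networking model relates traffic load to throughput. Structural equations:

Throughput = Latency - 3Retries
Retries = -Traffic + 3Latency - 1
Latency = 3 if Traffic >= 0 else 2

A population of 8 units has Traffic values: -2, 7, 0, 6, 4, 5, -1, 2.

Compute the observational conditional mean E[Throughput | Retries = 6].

Observing Retries=6 restricts to units where Retries's equation naturally yields 6: Traffic ∈ {-1, 2}. In that subpopulation Throughput = -16, -15, mean -15.5.

-15.5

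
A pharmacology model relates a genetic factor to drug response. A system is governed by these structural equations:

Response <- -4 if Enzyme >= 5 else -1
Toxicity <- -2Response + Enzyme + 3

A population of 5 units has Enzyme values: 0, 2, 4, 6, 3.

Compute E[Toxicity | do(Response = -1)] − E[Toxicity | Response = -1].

Every unit gets Response=-1 under the intervention. Toxicity values become 5, 7, 9, 11, 8; E[Toxicity|do(Response=-1)] = 8.
Observing Response=-1 restricts to units where Response's equation naturally yields -1: Enzyme ∈ {0, 2, 4, 3}. In that subpopulation Toxicity = 5, 7, 9, 8, mean 7.25.
Difference = 8 − 7.25 = 0.75.

0.75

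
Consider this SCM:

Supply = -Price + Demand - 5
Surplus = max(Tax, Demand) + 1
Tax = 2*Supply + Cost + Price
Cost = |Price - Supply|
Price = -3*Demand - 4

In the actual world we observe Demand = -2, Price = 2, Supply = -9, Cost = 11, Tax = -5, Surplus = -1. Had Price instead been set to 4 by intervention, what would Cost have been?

Under do(Price=4), the mechanism Price = -3*Demand - 4 is discarded; Price is fixed at 4.
Supply = -Price + Demand - 5  [with Price=4, Demand=-2]  = -11
Cost = |Price - Supply|  [with Price=4, Supply=-11]  = 15

15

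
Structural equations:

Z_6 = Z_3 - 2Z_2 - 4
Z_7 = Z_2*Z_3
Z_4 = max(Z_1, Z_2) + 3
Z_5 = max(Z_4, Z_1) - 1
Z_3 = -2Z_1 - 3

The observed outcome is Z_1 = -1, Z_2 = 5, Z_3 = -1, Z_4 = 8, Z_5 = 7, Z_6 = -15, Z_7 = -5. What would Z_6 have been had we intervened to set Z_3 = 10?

-4

The intervention breaks the incoming arrows to Z_3: Z_3 = -2Z_1 - 3 no longer applies, and Z_3 = 10.
Z_6 = Z_3 - 2Z_2 - 4  [with Z_3=10, Z_2=5]  = -4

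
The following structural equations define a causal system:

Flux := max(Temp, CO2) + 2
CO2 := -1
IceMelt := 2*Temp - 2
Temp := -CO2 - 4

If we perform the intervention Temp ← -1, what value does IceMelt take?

The intervention breaks the incoming arrows to Temp: Temp := -CO2 - 4 no longer applies, and Temp = -1.
IceMelt = 2*Temp - 2  [with Temp=-1]  = -4

-4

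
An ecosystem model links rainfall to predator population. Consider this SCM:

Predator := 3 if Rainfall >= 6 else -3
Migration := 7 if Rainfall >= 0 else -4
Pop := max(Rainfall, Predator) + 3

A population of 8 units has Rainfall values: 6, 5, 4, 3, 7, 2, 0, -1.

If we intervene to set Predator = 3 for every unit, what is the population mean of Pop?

7.25

The intervention sets Predator=3 in all 8 units regardless of Rainfall. Recomputing Pop per unit gives 9, 8, 7, 6, 10, 6, 6, 6; average 7.25.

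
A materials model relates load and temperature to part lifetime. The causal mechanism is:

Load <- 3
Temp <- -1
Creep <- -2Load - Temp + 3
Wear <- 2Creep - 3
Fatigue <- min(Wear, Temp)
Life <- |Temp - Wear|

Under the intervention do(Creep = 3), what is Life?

The intervention breaks the incoming arrows to Creep: Creep <- -2Load - Temp + 3 no longer applies, and Creep = 3.
Wear = 2Creep - 3  [with Creep=3]  = 3
Life = |Temp - Wear|  [with Temp=-1, Wear=3]  = 4

4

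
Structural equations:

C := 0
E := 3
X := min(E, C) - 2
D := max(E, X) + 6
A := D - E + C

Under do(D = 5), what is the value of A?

2

Intervening sets D = 5 and removes its equation (D := max(E, X) + 6).
A = D - E + C  [with D=5, E=3, C=0]  = 2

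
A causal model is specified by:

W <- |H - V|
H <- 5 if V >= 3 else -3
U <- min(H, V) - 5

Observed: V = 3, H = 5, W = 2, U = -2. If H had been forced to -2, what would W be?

5

The intervention breaks the incoming arrows to H: H <- 5 if V >= 3 else -3 no longer applies, and H = -2.
W = |H - V|  [with H=-2, V=3]  = 5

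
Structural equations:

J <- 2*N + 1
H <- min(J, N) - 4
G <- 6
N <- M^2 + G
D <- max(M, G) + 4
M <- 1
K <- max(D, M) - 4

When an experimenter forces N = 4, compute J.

do(N=4) replaces the equation N <- M^2 + G with the constant N = 4.
J = 2*N + 1  [with N=4]  = 9

9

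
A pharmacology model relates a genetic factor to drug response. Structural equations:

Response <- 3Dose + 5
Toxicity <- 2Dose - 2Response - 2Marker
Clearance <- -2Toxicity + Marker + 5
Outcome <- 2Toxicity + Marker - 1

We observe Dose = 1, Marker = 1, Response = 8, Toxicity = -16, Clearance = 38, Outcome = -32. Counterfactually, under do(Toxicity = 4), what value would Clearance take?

-2

Intervening sets Toxicity = 4 and removes its equation (Toxicity <- 2Dose - 2Response - 2Marker).
Clearance = -2Toxicity + Marker + 5  [with Toxicity=4, Marker=1]  = -2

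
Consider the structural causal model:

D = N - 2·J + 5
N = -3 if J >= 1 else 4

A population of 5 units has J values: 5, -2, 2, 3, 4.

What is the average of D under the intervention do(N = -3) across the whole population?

Under do(N=-3), N's equation is replaced by N=-3 for every unit. Per-unit D: -8, 6, -2, -4, -6. Mean = -2.8.

-2.8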